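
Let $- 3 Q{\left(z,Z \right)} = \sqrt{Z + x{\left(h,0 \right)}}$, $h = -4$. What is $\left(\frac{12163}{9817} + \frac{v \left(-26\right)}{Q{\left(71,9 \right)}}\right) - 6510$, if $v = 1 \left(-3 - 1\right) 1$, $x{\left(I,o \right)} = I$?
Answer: $- \frac{63896507}{9817} - \frac{312 \sqrt{5}}{5} \approx -6648.3$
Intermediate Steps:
$v = -4$ ($v = 1 \left(-4\right) 1 = \left(-4\right) 1 = -4$)
$Q{\left(z,Z \right)} = - \frac{\sqrt{-4 + Z}}{3}$ ($Q{\left(z,Z \right)} = - \frac{\sqrt{Z - 4}}{3} = - \frac{\sqrt{-4 + Z}}{3}$)
$\left(\frac{12163}{9817} + \frac{v \left(-26\right)}{Q{\left(71,9 \right)}}\right) - 6510 = \left(\frac{12163}{9817} + \frac{\left(-4\right) \left(-26\right)}{\left(- \frac{1}{3}\right) \sqrt{-4 + 9}}\right) - 6510 = \left(12163 \cdot \frac{1}{9817} + \frac{104}{\left(- \frac{1}{3}\right) \sqrt{5}}\right) - 6510 = \left(\frac{12163}{9817} + 104 \left(- \frac{3 \sqrt{5}}{5}\right)\right) - 6510 = \left(\frac{12163}{9817} - \frac{312 \sqrt{5}}{5}\right) - 6510 = - \frac{63896507}{9817} - \frac{312 \sqrt{5}}{5}$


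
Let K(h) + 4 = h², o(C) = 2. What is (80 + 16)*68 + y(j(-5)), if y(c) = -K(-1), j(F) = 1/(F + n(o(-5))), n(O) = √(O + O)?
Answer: 6531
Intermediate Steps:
n(O) = √2*√O (n(O) = √(2*O) = √2*√O)
j(F) = 1/(2 + F) (j(F) = 1/(F + √2*√2) = 1/(F + 2) = 1/(2 + F))
K(h) = -4 + h²
y(c) = 3 (y(c) = -(-4 + (-1)²) = -(-4 + 1) = -1*(-3) = 3)
(80 + 16)*68 + y(j(-5)) = (80 + 16)*68 + 3 = 96*68 + 3 = 6528 + 3 = 6531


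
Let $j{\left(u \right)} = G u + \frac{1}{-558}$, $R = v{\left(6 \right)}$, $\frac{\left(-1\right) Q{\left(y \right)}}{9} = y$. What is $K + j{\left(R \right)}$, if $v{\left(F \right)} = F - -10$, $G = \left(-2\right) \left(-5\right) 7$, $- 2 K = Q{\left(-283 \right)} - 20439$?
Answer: $\frac{5616827}{558} \approx 10066.0$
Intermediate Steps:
$Q{\left(y \right)} = - 9 y$
$K = 8946$ ($K = - \frac{\left(-9\right) \left(-283\right) - 20439}{2} = - \frac{2547 - 20439}{2} = \left(- \frac{1}{2}\right) \left(-17892\right) = 8946$)
$G = 70$ ($G = 10 \cdot 7 = 70$)
$v{\left(F \right)} = 10 + F$ ($v{\left(F \right)} = F + 10 = 10 + F$)
$R = 16$ ($R = 10 + 6 = 16$)
$j{\left(u \right)} = - \frac{1}{558} + 70 u$ ($j{\left(u \right)} = 70 u + \frac{1}{-558} = 70 u - \frac{1}{558} = - \frac{1}{558} + 70 u$)
$K + j{\left(R \right)} = 8946 + \left(- \frac{1}{558} + 70 \cdot 16\right) = 8946 + \left(- \frac{1}{558} + 1120\right) = 8946 + \frac{624959}{558} = \frac{5616827}{558}$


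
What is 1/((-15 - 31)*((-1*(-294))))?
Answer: -1/13524 ≈ -7.3943e-5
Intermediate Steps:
1/((-15 - 31)*((-1*(-294)))) = 1/(-46*294) = -1/46*1/294 = -1/13524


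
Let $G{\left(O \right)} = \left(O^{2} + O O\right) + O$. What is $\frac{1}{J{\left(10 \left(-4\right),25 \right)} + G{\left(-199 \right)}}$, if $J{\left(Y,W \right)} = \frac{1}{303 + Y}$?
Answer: $\frac{263}{20777790} \approx 1.2658 \cdot 10^{-5}$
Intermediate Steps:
$G{\left(O \right)} = O + 2 O^{2}$ ($G{\left(O \right)} = \left(O^{2} + O^{2}\right) + O = 2 O^{2} + O = O + 2 O^{2}$)
$\frac{1}{J{\left(10 \left(-4\right),25 \right)} + G{\left(-199 \right)}} = \frac{1}{\frac{1}{303 + 10 \left(-4\right)} - 199 \left(1 + 2 \left(-199\right)\right)} = \frac{1}{\frac{1}{303 - 40} - 199 \left(1 - 398\right)} = \frac{1}{\frac{1}{263} - -79003} = \frac{1}{\frac{1}{263} + 79003} = \frac{1}{\frac{20777790}{263}} = \frac{263}{20777790}$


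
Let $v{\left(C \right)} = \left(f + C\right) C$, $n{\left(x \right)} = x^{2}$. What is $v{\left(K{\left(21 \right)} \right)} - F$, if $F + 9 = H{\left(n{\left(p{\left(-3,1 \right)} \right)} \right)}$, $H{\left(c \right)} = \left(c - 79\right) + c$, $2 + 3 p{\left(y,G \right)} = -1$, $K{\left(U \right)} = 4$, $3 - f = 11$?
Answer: $70$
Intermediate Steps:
$f = -8$ ($f = 3 - 11 = -8$)
$p{\left(y,G \right)} = -1$ ($p{\left(y,G \right)} = - \frac{2}{3} + \frac{1}{3} \left(-1\right) = - \frac{2}{3} - \frac{1}{3} = -1$)
$H{\left(c \right)} = -79 + 2 c$ ($H{\left(c \right)} = \left(-79 + c\right) + c = -79 + 2 c$)
$F = -86$ ($F = -9 - \left(79 - 2 \left(-1\right)^{2}\right) = -9 + \left(-79 + 2 \cdot 1\right) = -9 + \left(-79 + 2\right) = -9 - 77 = -86$)
$v{\left(C \right)} = C \left(-8 + C\right)$ ($v{\left(C \right)} = \left(-8 + C\right) C = C \left(-8 + C\right)$)
$v{\left(K{\left(21 \right)} \right)} - F = 4 \left(-8 + 4\right) - -86 = 4 \left(-4\right) + 86 = -16 + 86 = 70$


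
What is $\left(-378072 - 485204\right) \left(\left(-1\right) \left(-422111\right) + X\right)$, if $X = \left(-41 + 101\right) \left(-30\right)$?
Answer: $-362844398836$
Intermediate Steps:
$X = -1800$ ($X = 60 \left(-30\right) = -1800$)
$\left(-378072 - 485204\right) \left(\left(-1\right) \left(-422111\right) + X\right) = \left(-378072 - 485204\right) \left(\left(-1\right) \left(-422111\right) - 1800\right) = - 863276 \left(422111 - 1800\right) = \left(-863276\right) 420311 = -362844398836$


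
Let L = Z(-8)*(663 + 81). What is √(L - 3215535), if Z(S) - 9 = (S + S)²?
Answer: 15*I*√13415 ≈ 1737.3*I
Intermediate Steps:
Z(S) = 9 + 4*S² (Z(S) = 9 + (S + S)² = 9 + (2*S)² = 9 + 4*S²)
L = 197160 (L = (9 + 4*(-8)²)*(663 + 81) = (9 + 4*64)*744 = (9 + 256)*744 = 265*744 = 197160)
√(L - 3215535) = √(197160 - 3215535) = √(-3018375) = 15*I*√13415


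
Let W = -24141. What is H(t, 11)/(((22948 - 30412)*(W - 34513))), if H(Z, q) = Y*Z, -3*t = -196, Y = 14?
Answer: 343/164172546 ≈ 2.0893e-6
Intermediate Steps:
t = 196/3 (t = -⅓*(-196) = 196/3 ≈ 65.333)
H(Z, q) = 14*Z
H(t, 11)/(((22948 - 30412)*(W - 34513))) = (14*(196/3))/(((22948 - 30412)*(-24141 - 34513))) = 2744/(3*((-7464*(-58654)))) = (2744/3)/437793456 = (2744/3)*(1/437793456) = 343/164172546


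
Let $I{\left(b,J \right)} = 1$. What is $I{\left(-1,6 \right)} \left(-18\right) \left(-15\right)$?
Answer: $270$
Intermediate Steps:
$I{\left(-1,6 \right)} \left(-18\right) \left(-15\right) = 1 \left(-18\right) \left(-15\right) = \left(-18\right) \left(-15\right) = 270$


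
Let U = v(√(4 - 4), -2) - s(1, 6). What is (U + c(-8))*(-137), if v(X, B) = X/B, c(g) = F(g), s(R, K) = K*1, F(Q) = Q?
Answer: 1918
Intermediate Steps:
s(R, K) = K
c(g) = g
U = -6 (U = √(4 - 4)/(-2) - 1*6 = √0*(-½) - 6 = 0*(-½) - 6 = 0 - 6 = -6)
(U + c(-8))*(-137) = (-6 - 8)*(-137) = -14*(-137) = 1918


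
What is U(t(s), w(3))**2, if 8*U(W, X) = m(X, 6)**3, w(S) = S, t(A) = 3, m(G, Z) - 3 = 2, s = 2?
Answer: 15625/64 ≈ 244.14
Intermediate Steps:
m(G, Z) = 5 (m(G, Z) = 3 + 2 = 5)
U(W, X) = 125/8 (U(W, X) = (1/8)*5**3 = (1/8)*125 = 125/8)
U(t(s), w(3))**2 = (125/8)**2 = 15625/64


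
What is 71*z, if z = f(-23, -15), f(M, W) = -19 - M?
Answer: 284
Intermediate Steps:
z = 4 (z = -19 - 1*(-23) = -19 + 23 = 4)
71*z = 71*4 = 284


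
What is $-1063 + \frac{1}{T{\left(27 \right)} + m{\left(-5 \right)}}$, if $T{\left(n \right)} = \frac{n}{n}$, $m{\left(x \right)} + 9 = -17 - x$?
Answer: $- \frac{21261}{20} \approx -1063.1$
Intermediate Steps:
$m{\left(x \right)} = -26 - x$ ($m{\left(x \right)} = -9 - \left(17 + x\right) = -26 - x$)
$T{\left(n \right)} = 1$
$-1063 + \frac{1}{T{\left(27 \right)} + m{\left(-5 \right)}} = -1063 + \frac{1}{1 - 21} = -1063 + \frac{1}{-20} = -1063 - \frac{1}{20} = - \frac{21261}{20}$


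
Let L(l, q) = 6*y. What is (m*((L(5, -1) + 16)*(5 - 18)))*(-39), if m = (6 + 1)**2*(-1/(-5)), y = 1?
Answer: 546546/5 ≈ 1.0931e+5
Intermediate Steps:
L(l, q) = 6 (L(l, q) = 6*1 = 6)
m = 49/5 (m = 7**2*(-1*(-1/5)) = 49*(1/5) = 49/5 ≈ 9.8000)
(m*((L(5, -1) + 16)*(5 - 18)))*(-39) = (49*((6 + 16)*(5 - 18))/5)*(-39) = (49*(22*(-13))/5)*(-39) = ((49/5)*(-286))*(-39) = -14014/5*(-39) = 546546/5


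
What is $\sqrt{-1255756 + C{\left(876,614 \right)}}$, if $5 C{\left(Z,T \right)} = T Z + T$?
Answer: $\frac{i \sqrt{28701510}}{5} \approx 1071.5 i$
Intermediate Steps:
$C{\left(Z,T \right)} = \frac{T}{5} + \frac{T Z}{5}$ ($C{\left(Z,T \right)} = \frac{T Z + T}{5} = \frac{T + T Z}{5} = \frac{T}{5} + \frac{T Z}{5}$)
$\sqrt{-1255756 + C{\left(876,614 \right)}} = \sqrt{-1255756 + \frac{1}{5} \cdot 614 \left(1 + 876\right)} = \sqrt{-1255756 + \frac{1}{5} \cdot 614 \cdot 877} = \sqrt{-1255756 + \frac{538478}{5}} = \sqrt{- \frac{5740302}{5}} = \frac{i \sqrt{28701510}}{5}$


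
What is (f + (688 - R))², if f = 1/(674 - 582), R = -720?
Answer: 16779834369/8464 ≈ 1.9825e+6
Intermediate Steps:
f = 1/92 ≈ 0.010870
(f + (688 - R))² = (1/92 + (688 - 1*(-720)))² = (1/92 + (688 + 720))² = (1/92 + 1408)² = (129537/92)² = 16779834369/8464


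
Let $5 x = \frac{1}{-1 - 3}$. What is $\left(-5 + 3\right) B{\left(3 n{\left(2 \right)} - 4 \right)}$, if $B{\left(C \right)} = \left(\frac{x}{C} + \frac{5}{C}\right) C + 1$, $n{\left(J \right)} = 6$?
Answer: $- \frac{119}{10} \approx -11.9$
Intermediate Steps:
$x = - \frac{1}{20}$ ($x = \frac{1}{5 \left(-1 - 3\right)} = \frac{1}{5 \left(-4\right)} = \frac{1}{5} \left(- \frac{1}{4}\right) = - \frac{1}{20} \approx -0.05$)
$B{\left(C \right)} = \frac{119}{20}$ ($B{\left(C \right)} = \left(- \frac{1}{20 C} + \frac{5}{C}\right) C + 1 = \frac{99}{20 C} C + 1 = \frac{99}{20} + 1 = \frac{119}{20}$)
$\left(-5 + 3\right) B{\left(3 n{\left(2 \right)} - 4 \right)} = \left(-5 + 3\right) \frac{119}{20} = \left(-2\right) \frac{119}{20} = - \frac{119}{10}$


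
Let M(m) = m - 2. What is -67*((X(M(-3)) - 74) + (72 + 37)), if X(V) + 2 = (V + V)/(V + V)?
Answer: -2278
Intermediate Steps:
M(m) = -2 + m
X(V) = -1 (X(V) = -2 + (V + V)/(V + V) = -2 + (2*V)/((2*V)) = -2 + (2*V)*(1/(2*V)) = -2 + 1 = -1)
-67*((X(M(-3)) - 74) + (72 + 37)) = -67*((-1 - 74) + (72 + 37)) = -67*(-75 + 109) = -67*34 = -2278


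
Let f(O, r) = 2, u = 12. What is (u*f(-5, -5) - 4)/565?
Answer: 4/113 ≈ 0.035398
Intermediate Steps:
(u*f(-5, -5) - 4)/565 = (12*2 - 4)/565 = (24 - 4)*(1/565) = 20*(1/565) = 4/113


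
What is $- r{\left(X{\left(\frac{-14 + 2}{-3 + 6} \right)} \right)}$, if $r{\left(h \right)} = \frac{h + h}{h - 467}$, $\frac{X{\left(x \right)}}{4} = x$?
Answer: $- \frac{32}{483} \approx -0.066253$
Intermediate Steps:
$X{\left(x \right)} = 4 x$
$r{\left(h \right)} = \frac{2 h}{-467 + h}$
$- r{\left(X{\left(\frac{-14 + 2}{-3 + 6} \right)} \right)} = - \frac{2 \cdot 4 \frac{-14 + 2}{-3 + 6}}{-467 + 4 \frac{-14 + 2}{-3 + 6}} = - \frac{2 \cdot 4 \left(- \frac{12}{3}\right)}{-467 + 4 \left(- \frac{12}{3}\right)} = - \frac{2 \cdot 4 \left(\left(-12\right) \frac{1}{3}\right)}{-467 + 4 \left(\left(-12\right) \frac{1}{3}\right)} = - \frac{2 \cdot 4 \left(-4\right)}{-467 + 4 \left(-4\right)} = - \frac{2 \left(-16\right)}{-467 - 16} = - \frac{2 \left(-16\right)}{-483} = - \frac{2 \left(-16\right) \left(-1\right)}{483} = \left(-1\right) \frac{32}{483} = - \frac{32}{483}$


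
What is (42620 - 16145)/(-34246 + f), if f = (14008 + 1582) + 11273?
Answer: -8825/2461 ≈ -3.5859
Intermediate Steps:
f = 26863 (f = 15590 + 11273 = 26863)
(42620 - 16145)/(-34246 + f) = (42620 - 16145)/(-34246 + 26863) = 26475/(-7383) = 26475*(-1/7383) = -8825/2461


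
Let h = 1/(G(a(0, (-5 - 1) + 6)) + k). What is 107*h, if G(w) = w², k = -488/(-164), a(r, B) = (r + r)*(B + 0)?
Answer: 4387/122 ≈ 35.959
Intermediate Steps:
a(r, B) = 2*B*r (a(r, B) = (2*r)*B = 2*B*r)
k = 122/41 (k = -488*(-1/164) = 122/41 ≈ 2.9756)
h = 41/122 (h = 1/((2*((-5 - 1) + 6)*0)² + 122/41) = 1/((2*(-6 + 6)*0)² + 122/41) = 1/((2*0*0)² + 122/41) = 1/(0² + 122/41) = 1/(0 + 122/41) = 1/(122/41) = 41/122 ≈ 0.33607)
107*h = 107*(41/122) = 4387/122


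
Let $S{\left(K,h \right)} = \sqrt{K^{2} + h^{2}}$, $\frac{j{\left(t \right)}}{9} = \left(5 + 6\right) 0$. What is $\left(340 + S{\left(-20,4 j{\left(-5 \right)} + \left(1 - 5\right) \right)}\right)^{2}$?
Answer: $116016 + 2720 \sqrt{26} \approx 1.2989 \cdot 10^{5}$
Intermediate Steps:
$j{\left(t \right)} = 0$ ($j{\left(t \right)} = 9 \left(5 + 6\right) 0 = 9 \cdot 11 \cdot 0 = 9 \cdot 0 = 0$)
$\left(340 + S{\left(-20,4 j{\left(-5 \right)} + \left(1 - 5\right) \right)}\right)^{2} = \left(340 + \sqrt{\left(-20\right)^{2} + \left(4 \cdot 0 + \left(1 - 5\right)\right)^{2}}\right)^{2} = \left(340 + \sqrt{400 + \left(0 + \left(1 - 5\right)\right)^{2}}\right)^{2} = \left(340 + \sqrt{400 + \left(0 - 4\right)^{2}}\right)^{2} = \left(340 + \sqrt{400 + \left(-4\right)^{2}}\right)^{2} = \left(340 + \sqrt{400 + 16}\right)^{2} = \left(340 + \sqrt{416}\right)^{2} = \left(340 + 4 \sqrt{26}\right)^{2}$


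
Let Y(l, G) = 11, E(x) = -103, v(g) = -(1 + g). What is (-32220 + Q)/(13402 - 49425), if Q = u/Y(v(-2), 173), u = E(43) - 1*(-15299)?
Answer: 339224/396253 ≈ 0.85608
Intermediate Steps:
v(g) = -1 - g
u = 15196 (u = -103 - 1*(-15299) = -103 + 15299 = 15196)
Q = 15196/11 ≈ 1381.5
(-32220 + Q)/(13402 - 49425) = (-32220 + 15196/11)/(13402 - 49425) = -339224/11/(-36023) = -339224/11*(-1/36023) = 339224/396253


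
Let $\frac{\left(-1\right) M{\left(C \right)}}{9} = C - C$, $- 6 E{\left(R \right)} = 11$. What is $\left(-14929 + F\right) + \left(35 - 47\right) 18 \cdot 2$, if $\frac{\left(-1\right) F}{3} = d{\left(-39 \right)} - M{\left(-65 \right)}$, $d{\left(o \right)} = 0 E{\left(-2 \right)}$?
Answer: $-15361$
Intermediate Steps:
$E{\left(R \right)} = - \frac{11}{6}$ ($E{\left(R \right)} = \left(- \frac{1}{6}\right) 11 = - \frac{11}{6}$)
$M{\left(C \right)} = 0$ ($M{\left(C \right)} = - 9 \left(C - C\right) = \left(-9\right) 0 = 0$)
$d{\left(o \right)} = 0$ ($d{\left(o \right)} = 0 \left(- \frac{11}{6}\right) = 0$)
$F = 0$ ($F = - 3 \left(0 - 0\right) = - 3 \left(0 + 0\right) = \left(-3\right) 0 = 0$)
$\left(-14929 + F\right) + \left(35 - 47\right) 18 \cdot 2 = \left(-14929 + 0\right) + \left(35 - 47\right) 18 \cdot 2 = -14929 - 432 = -15361$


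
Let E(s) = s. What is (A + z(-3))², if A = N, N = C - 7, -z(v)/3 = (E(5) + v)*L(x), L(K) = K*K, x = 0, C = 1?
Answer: 36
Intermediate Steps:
L(K) = K²
z(v) = 0 (z(v) = -3*(5 + v)*0² = -3*(5 + v)*0 = -3*0 = 0)
N = -6 (N = 1 - 7 = -6)
A = -6
(A + z(-3))² = (-6 + 0)² = (-6)² = 36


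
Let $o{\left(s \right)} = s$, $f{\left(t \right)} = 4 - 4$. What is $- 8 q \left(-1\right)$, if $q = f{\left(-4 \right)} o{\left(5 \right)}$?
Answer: $0$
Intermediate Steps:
$f{\left(t \right)} = 0$
$q = 0$ ($q = 0 \cdot 5 = 0$)
$- 8 q \left(-1\right) = \left(-8\right) 0 \left(-1\right) = 0 \left(-1\right) = 0$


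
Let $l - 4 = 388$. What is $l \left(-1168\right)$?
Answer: $-457856$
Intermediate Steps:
$l = 392$ ($l = 4 + 388 = 392$)
$l \left(-1168\right) = 392 \left(-1168\right) = -457856$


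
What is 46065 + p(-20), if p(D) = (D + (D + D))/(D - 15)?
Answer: 322467/7 ≈ 46067.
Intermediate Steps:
p(D) = 3*D/(-15 + D) (p(D) = (D + 2*D)/(-15 + D) = (3*D)/(-15 + D) = 3*D/(-15 + D))
46065 + p(-20) = 46065 + 3*(-20)/(-15 - 20) = 46065 + 3*(-20)/(-35) = 46065 + 3*(-20)*(-1/35) = 46065 + 12/7 = 322467/7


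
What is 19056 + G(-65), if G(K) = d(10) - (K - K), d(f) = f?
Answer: 19066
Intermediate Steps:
G(K) = 10 (G(K) = 10 - (K - K) = 10 - 1*0 = 10 + 0 = 10)
19056 + G(-65) = 19056 + 10 = 19066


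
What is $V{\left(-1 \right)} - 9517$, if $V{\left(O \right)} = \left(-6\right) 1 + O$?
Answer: $-9524$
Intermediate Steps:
$V{\left(O \right)} = -6 + O$
$V{\left(-1 \right)} - 9517 = \left(-6 - 1\right) - 9517 = -7 - 9517 = -9524$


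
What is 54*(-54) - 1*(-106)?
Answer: -2810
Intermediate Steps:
54*(-54) - 1*(-106) = -2916 + 106 = -2810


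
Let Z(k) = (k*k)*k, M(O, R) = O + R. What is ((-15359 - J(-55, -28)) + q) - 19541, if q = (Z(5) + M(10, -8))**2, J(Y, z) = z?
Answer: -18743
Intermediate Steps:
Z(k) = k**3 (Z(k) = k**2*k = k**3)
q = 16129 (q = (5**3 + (10 - 8))**2 = (125 + 2)**2 = 127**2 = 16129)
((-15359 - J(-55, -28)) + q) - 19541 = ((-15359 - 1*(-28)) + 16129) - 19541 = ((-15359 + 28) + 16129) - 19541 = (-15331 + 16129) - 19541 = 798 - 19541 = -18743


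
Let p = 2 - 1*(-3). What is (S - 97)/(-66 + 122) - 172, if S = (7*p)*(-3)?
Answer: -4917/28 ≈ -175.61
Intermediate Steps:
p = 5 (p = 2 + 3 = 5)
S = -105 (S = (7*5)*(-3) = 35*(-3) = -105)
(S - 97)/(-66 + 122) - 172 = (-105 - 97)/(-66 + 122) - 172 = -202/56 - 172 = -202*1/56 - 172 = -101/28 - 172 = -4917/28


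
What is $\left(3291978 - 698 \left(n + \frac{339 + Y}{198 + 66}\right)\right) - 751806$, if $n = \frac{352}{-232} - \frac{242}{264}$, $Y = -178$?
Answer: $\frac{3242884067}{1276} \approx 2.5414 \cdot 10^{6}$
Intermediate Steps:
$n = - \frac{847}{348}$ ($n = 352 \left(- \frac{1}{232}\right) - \frac{11}{12} = - \frac{44}{29} - \frac{11}{12} = - \frac{847}{348} \approx -2.4339$)
$\left(3291978 - 698 \left(n + \frac{339 + Y}{198 + 66}\right)\right) - 751806 = \left(3291978 - 698 \left(- \frac{847}{348} + \frac{339 - 178}{198 + 66}\right)\right) - 751806 = \left(3291978 - 698 \left(- \frac{847}{348} + \frac{161}{264}\right)\right) - 751806 = \left(3291978 - - \frac{1624595}{1276}\right) - 751806 = \left(3291978 + \frac{1624595}{1276}\right) - 751806 = \frac{4202188523}{1276} - 751806 = \frac{3242884067}{1276}$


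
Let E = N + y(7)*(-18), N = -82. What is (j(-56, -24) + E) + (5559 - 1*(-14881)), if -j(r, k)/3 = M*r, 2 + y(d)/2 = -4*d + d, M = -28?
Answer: 16482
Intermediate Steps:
y(d) = -4 - 6*d (y(d) = -4 + 2*(-4*d + d) = -4 + 2*(-3*d) = -4 - 6*d)
j(r, k) = 84*r (j(r, k) = -(-84)*r = 84*r)
E = 746 (E = -82 + (-4 - 6*7)*(-18) = -82 + (-4 - 42)*(-18) = -82 - 46*(-18) = -82 + 828 = 746)
(j(-56, -24) + E) + (5559 - 1*(-14881)) = (84*(-56) + 746) + (5559 - 1*(-14881)) = (-4704 + 746) + (5559 + 14881) = -3958 + 20440 = 16482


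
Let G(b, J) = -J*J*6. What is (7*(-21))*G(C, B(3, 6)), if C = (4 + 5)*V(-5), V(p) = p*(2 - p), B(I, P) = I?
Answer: 7938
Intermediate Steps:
C = -315 (C = (4 + 5)*(-5*(2 - 1*(-5))) = 9*(-5*(2 + 5)) = 9*(-5*7) = 9*(-35) = -315)
G(b, J) = -6*J**2 (G(b, J) = -J**2*6 = -6*J**2)
(7*(-21))*G(C, B(3, 6)) = (7*(-21))*(-6*3**2) = -(-882)*9 = -147*(-54) = 7938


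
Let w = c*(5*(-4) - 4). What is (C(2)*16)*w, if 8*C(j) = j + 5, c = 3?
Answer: -1008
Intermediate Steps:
C(j) = 5/8 + j/8 (C(j) = (j + 5)/8 = (5 + j)/8 = 5/8 + j/8)
w = -72 (w = 3*(5*(-4) - 4) = 3*(-20 - 4) = 3*(-24) = -72)
(C(2)*16)*w = ((5/8 + (⅛)*2)*16)*(-72) = ((5/8 + ¼)*16)*(-72) = ((7/8)*16)*(-72) = 14*(-72) = -1008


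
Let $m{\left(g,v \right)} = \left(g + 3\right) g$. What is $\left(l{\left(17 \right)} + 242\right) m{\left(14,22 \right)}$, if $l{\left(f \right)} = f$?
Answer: $61642$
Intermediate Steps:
$m{\left(g,v \right)} = g \left(3 + g\right)$ ($m{\left(g,v \right)} = \left(3 + g\right) g = g \left(3 + g\right)$)
$\left(l{\left(17 \right)} + 242\right) m{\left(14,22 \right)} = \left(17 + 242\right) 14 \left(3 + 14\right) = 259 \cdot 14 \cdot 17 = 259 \cdot 238 = 61642$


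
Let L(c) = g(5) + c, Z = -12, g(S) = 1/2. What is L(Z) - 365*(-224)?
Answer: 163497/2 ≈ 81749.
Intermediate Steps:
g(S) = ½
L(c) = ½ + c
L(Z) - 365*(-224) = (½ - 12) - 365*(-224) = -23/2 + 81760 = 163497/2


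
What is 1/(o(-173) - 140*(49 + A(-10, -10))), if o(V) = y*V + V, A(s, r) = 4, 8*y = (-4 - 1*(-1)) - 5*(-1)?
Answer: -4/30545 ≈ -0.00013095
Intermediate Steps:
y = ¼ (y = ((-4 - 1*(-1)) - 5*(-1))/8 = ((-4 + 1) + 5)/8 = (-3 + 5)/8 = (⅛)*2 = ¼ ≈ 0.25000)
o(V) = 5*V/4 (o(V) = V/4 + V = 5*V/4)
1/(o(-173) - 140*(49 + A(-10, -10))) = 1/((5/4)*(-173) - 140*(49 + 4)) = 1/(-865/4 - 140*53) = 1/(-865/4 - 7420) = 1/(-30545/4) = -4/30545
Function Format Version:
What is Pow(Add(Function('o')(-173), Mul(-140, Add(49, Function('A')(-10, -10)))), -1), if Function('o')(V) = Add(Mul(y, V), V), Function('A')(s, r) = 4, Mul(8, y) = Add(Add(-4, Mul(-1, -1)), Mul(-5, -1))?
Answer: Rational(-4, 30545) ≈ -0.00013095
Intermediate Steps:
y = Rational(1, 4) (y = Mul(Rational(1, 8), Add(Add(-4, Mul(-1, -1)), Mul(-5, -1))) = Mul(Rational(1, 8), Add(Add(-4, 1), 5)) = Mul(Rational(1, 8), Add(-3, 5)) = Mul(Rational(1, 8), 2) = Rational(1, 4) ≈ 0.25000)
Function('o')(V) = Mul(Rational(5, 4), V) (Function('o')(V) = Add(Mul(Rational(1, 4), V), V) = Mul(Rational(5, 4), V))
Pow(Add(Function('o')(-173), Mul(-140, Add(49, Function('A')(-10, -10)))), -1) = Pow(Add(Mul(Rational(5, 4), -173), Mul(-140, Add(49, 4))), -1) = Pow(Add(Rational(-865, 4), Mul(-140, 53)), -1) = Pow(Add(Rational(-865, 4), -7420), -1) = Pow(Rational(-30545, 4), -1) = Rational(-4, 30545)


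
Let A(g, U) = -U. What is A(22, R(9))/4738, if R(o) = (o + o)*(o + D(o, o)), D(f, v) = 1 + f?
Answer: -171/2369 ≈ -0.072182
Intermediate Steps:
R(o) = 2*o*(1 + 2*o) (R(o) = (o + o)*(o + (1 + o)) = (2*o)*(1 + 2*o) = 2*o*(1 + 2*o))
A(22, R(9))/4738 = -2*9*(1 + 2*9)/4738 = -2*9*(1 + 18)*(1/4738) = -2*9*19*(1/4738) = -1*342*(1/4738) = -342*1/4738 = -171/2369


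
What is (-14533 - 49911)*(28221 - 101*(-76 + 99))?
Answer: -1668970712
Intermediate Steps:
(-14533 - 49911)*(28221 - 101*(-76 + 99)) = -64444*(28221 - 101*23) = -64444*(28221 - 2323) = -64444*25898 = -1668970712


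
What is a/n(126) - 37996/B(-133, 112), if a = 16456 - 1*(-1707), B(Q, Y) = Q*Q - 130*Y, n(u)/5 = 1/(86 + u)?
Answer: 1721171392/2235 ≈ 7.7010e+5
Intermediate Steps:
n(u) = 5/(86 + u)
B(Q, Y) = Q² - 130*Y
a = 18163 (a = 16456 + 1707 = 18163)
a/n(126) - 37996/B(-133, 112) = 18163/((5/(86 + 126))) - 37996/((-133)² - 130*112) = 18163/((5/212)) - 37996/(17689 - 14560) = 18163/((5*(1/212))) - 37996/3129 = 18163/(5/212) - 37996*1/3129 = 18163*(212/5) - 5428/447 = 3850556/5 - 5428/447 = 1721171392/2235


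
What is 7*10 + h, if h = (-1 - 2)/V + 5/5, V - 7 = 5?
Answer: 283/4 ≈ 70.750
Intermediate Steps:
V = 12 (V = 7 + 5 = 12)
h = ¾ (h = (-1 - 2)/12 + 5/5 = -3*1/12 + 5*(⅕) = -¼ + 1 = ¾ ≈ 0.75000)
7*10 + h = 7*10 + ¾ = 70 + ¾ = 283/4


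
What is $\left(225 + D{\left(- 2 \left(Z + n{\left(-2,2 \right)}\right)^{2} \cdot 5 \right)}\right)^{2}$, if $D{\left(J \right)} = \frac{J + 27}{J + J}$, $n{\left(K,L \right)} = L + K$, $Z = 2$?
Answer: $\frac{324468169}{6400} \approx 50698.0$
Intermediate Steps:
$n{\left(K,L \right)} = K + L$
$D{\left(J \right)} = \frac{27 + J}{2 J}$
$\left(225 + D{\left(- 2 \left(Z + n{\left(-2,2 \right)}\right)^{2} \cdot 5 \right)}\right)^{2} = \left(225 + \frac{27 + - 2 \left(2 + \left(-2 + 2\right)\right)^{2} \cdot 5}{2 - 2 \left(2 + \left(-2 + 2\right)\right)^{2} \cdot 5}\right)^{2} = \left(225 + \frac{27 + - 2 \left(2 + 0\right)^{2} \cdot 5}{2 - 2 \left(2 + 0\right)^{2} \cdot 5}\right)^{2} = \left(225 + \frac{27 + - 2 \cdot 2^{2} \cdot 5}{2 - 2 \cdot 2^{2} \cdot 5}\right)^{2} = \left(225 + \frac{27 + \left(-2\right) 4 \cdot 5}{2 \left(-2\right) 4 \cdot 5}\right)^{2} = \left(225 + \frac{27 - 40}{2 \left(\left(-8\right) 5\right)}\right)^{2} = \left(225 + \frac{27 - 40}{2 \left(-40\right)}\right)^{2} = \left(225 + \frac{1}{2} \left(- \frac{1}{40}\right) \left(-13\right)\right)^{2} = \left(225 + \frac{13}{80}\right)^{2} = \left(\frac{18013}{80}\right)^{2} = \frac{324468169}{6400}$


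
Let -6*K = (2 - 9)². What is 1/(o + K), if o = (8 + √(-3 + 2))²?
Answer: 1974/117457 - 576*I/117457 ≈ 0.016806 - 0.0049039*I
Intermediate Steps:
K = -49/6 (K = -(2 - 9)²/6 = -⅙*(-7)² = -⅙*49 = -49/6 ≈ -8.1667)
o = (8 + I)² (o = (8 + √(-1))² = (8 + I)² ≈ 63.0 + 16.0*I)
1/(o + K) = 1/((8 + I)² - 49/6) = 1/(-49/6 + (8 + I)²)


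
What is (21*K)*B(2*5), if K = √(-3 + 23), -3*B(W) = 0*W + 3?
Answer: -42*√5 ≈ -93.915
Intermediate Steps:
B(W) = -1 (B(W) = -(0*W + 3)/3 = -(0 + 3)/3 = -⅓*3 = -1)
K = 2*√5 (K = √20 = 2*√5 ≈ 4.4721)
(21*K)*B(2*5) = (21*(2*√5))*(-1) = (42*√5)*(-1) = -42*√5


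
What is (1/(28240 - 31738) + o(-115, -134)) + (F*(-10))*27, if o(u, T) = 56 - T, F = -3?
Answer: 3497999/3498 ≈ 1000.0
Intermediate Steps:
(1/(28240 - 31738) + o(-115, -134)) + (F*(-10))*27 = (1/(28240 - 31738) + (56 - 1*(-134))) - 3*(-10)*27 = (1/(-3498) + (56 + 134)) + 30*27 = (-1/3498 + 190) + 810 = 664619/3498 + 810 = 3497999/3498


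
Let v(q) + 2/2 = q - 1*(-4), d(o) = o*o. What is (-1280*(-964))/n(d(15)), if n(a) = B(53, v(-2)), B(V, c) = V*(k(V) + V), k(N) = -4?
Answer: 1233920/2597 ≈ 475.13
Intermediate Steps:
d(o) = o²
v(q) = 3 + q (v(q) = -1 + (q - 1*(-4)) = -1 + (q + 4) = -1 + (4 + q) = 3 + q)
B(V, c) = V*(-4 + V)
n(a) = 2597 (n(a) = 53*(-4 + 53) = 53*49 = 2597)
(-1280*(-964))/n(d(15)) = -1280*(-964)/2597 = 1233920*(1/2597) = 1233920/2597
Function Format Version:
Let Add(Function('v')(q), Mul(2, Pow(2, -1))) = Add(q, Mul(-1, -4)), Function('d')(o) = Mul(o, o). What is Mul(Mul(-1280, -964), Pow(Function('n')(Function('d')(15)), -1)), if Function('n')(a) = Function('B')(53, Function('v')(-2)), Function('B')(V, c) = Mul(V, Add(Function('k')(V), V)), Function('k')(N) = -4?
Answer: Rational(1233920, 2597) ≈ 475.13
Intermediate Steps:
Function('d')(o) = Pow(o, 2)
Function('v')(q) = Add(3, q) (Function('v')(q) = Add(-1, Add(q, Mul(-1, -4))) = Add(-1, Add(q, 4)) = Add(-1, Add(4, q)) = Add(3, q))
Function('B')(V, c) = Mul(V, Add(-4, V))
Function('n')(a) = 2597 (Function('n')(a) = Mul(53, Add(-4, 53)) = Mul(53, 49) = 2597)
Mul(Mul(-1280, -964), Pow(Function('n')(Function('d')(15)), -1)) = Mul(Mul(-1280, -964), Pow(2597, -1)) = Mul(1233920, Rational(1, 2597)) = Rational(1233920, 2597)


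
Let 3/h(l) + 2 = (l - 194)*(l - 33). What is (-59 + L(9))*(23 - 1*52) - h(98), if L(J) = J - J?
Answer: 10680065/6242 ≈ 1711.0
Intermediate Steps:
L(J) = 0
h(l) = 3/(-2 + (-194 + l)*(-33 + l)) (h(l) = 3/(-2 + (l - 194)*(l - 33)) = 3/(-2 + (-194 + l)*(-33 + l)))
(-59 + L(9))*(23 - 1*52) - h(98) = (-59 + 0)*(23 - 1*52) - 3/(6400 + 98² - 227*98) = -59*(23 - 52) - 3/(6400 + 9604 - 22246) = -59*(-29) - 3/(-6242) = 1711 - 3*(-1)/6242 = 1711 - 1*(-3/6242) = 1711 + 3/6242 = 10680065/6242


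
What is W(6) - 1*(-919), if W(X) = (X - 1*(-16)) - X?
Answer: 935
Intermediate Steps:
W(X) = 16 (W(X) = (X + 16) - X = (16 + X) - X = 16)
W(6) - 1*(-919) = 16 - 1*(-919) = 16 + 919 = 935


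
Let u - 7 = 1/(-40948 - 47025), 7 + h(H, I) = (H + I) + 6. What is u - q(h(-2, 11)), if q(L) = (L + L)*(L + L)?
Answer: -21905278/87973 ≈ -249.00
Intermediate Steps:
h(H, I) = -1 + H + I (h(H, I) = -7 + ((H + I) + 6) = -7 + (6 + H + I) = -1 + H + I)
q(L) = 4*L² (q(L) = (2*L)*(2*L) = 4*L²)
u = 615810/87973 (u = 7 + 1/(-40948 - 47025) = 7 + 1/(-87973) = 7 - 1/87973 = 615810/87973 ≈ 7.0000)
u - q(h(-2, 11)) = 615810/87973 - 4*(-1 - 2 + 11)² = 615810/87973 - 4*8² = 615810/87973 - 4*64 = 615810/87973 - 1*256 = 615810/87973 - 256 = -21905278/87973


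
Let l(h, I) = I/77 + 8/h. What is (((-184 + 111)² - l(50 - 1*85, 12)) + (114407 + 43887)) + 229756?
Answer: 21635849/55 ≈ 3.9338e+5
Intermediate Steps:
l(h, I) = 8/h + I/77 (l(h, I) = I*(1/77) + 8/h = I/77 + 8/h = 8/h + I/77)
(((-184 + 111)² - l(50 - 1*85, 12)) + (114407 + 43887)) + 229756 = (((-184 + 111)² - (8/(50 - 1*85) + (1/77)*12)) + (114407 + 43887)) + 229756 = (((-73)² - (8/(50 - 85) + 12/77)) + 158294) + 229756 = ((5329 - (8/(-35) + 12/77)) + 158294) + 229756 = ((5329 - (8*(-1/35) + 12/77)) + 158294) + 229756 = ((5329 - (-8/35 + 12/77)) + 158294) + 229756 = ((5329 - 1*(-4/55)) + 158294) + 229756 = ((5329 + 4/55) + 158294) + 229756 = (293099/55 + 158294) + 229756 = 8999269/55 + 229756 = 21635849/55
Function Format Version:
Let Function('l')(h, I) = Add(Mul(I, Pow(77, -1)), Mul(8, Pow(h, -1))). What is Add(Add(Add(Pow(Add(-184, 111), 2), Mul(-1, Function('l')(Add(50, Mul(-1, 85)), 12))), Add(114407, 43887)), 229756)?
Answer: Rational(21635849, 55) ≈ 3.9338e+5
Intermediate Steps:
Function('l')(h, I) = Add(Mul(8, Pow(h, -1)), Mul(Rational(1, 77), I)) (Function('l')(h, I) = Add(Mul(I, Rational(1, 77)), Mul(8, Pow(h, -1))) = Add(Mul(Rational(1, 77), I), Mul(8, Pow(h, -1))) = Add(Mul(8, Pow(h, -1)), Mul(Rational(1, 77), I)))
Add(Add(Add(Pow(Add(-184, 111), 2), Mul(-1, Function('l')(Add(50, Mul(-1, 85)), 12))), Add(114407, 43887)), 229756) = Add(Add(Add(Pow(Add(-184, 111), 2), Mul(-1, Add(Mul(8, Pow(Add(50, Mul(-1, 85)), -1)), Mul(Rational(1, 77), 12)))), Add(114407, 43887)), 229756) = Add(Add(Add(Pow(-73, 2), Mul(-1, Add(Mul(8, Pow(Add(50, -85), -1)), Rational(12, 77)))), 158294), 229756) = Add(Add(Add(5329, Mul(-1, Add(Mul(8, Pow(-35, -1)), Rational(12, 77)))), 158294), 229756) = Add(Add(Add(5329, Mul(-1, Add(Mul(8, Rational(-1, 35)), Rational(12, 77)))), 158294), 229756) = Add(Add(Add(5329, Mul(-1, Add(Rational(-8, 35), Rational(12, 77)))), 158294), 229756) = Add(Add(Add(5329, Mul(-1, Rational(-4, 55))), 158294), 229756) = Add(Add(Add(5329, Rational(4, 55)), 158294), 229756) = Add(Add(Rational(293099, 55), 158294), 229756) = Add(Rational(8999269, 55), 229756) = Rational(21635849, 55)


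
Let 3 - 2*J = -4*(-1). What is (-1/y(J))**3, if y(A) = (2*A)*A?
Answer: -8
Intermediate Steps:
J = -1/2 (J = 3/2 - (-2)*(-1) = 3/2 - 1/2*4 = 3/2 - 2 = -1/2 ≈ -0.50000)
y(A) = 2*A**2
(-1/y(J))**3 = (-1/(2*(-1/2)**2))**3 = (-1/(2*(1/4)))**3 = (-1/1/2)**3 = (-1*2)**3 = (-2)**3 = -8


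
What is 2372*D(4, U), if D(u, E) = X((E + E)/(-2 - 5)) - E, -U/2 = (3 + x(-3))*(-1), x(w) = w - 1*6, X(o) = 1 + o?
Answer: 272780/7 ≈ 38969.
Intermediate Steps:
x(w) = -6 + w (x(w) = w - 6 = -6 + w)
U = -12 (U = -2*(3 + (-6 - 3))*(-1) = -2*(3 - 9)*(-1) = -(-12)*(-1) = -2*6 = -12)
D(u, E) = 1 - 9*E/7 (D(u, E) = (1 + (E + E)/(-2 - 5)) - E = (1 + (2*E)/(-7)) - E = (1 + (2*E)*(-⅐)) - E = (1 - 2*E/7) - E = 1 - 9*E/7)
2372*D(4, U) = 2372*(1 - 9/7*(-12)) = 2372*(1 + 108/7) = 2372*(115/7) = 272780/7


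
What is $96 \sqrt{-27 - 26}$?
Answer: $96 i \sqrt{53} \approx 698.89 i$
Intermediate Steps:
$96 \sqrt{-27 - 26} = 96 \sqrt{-53} = 96 i \sqrt{53}$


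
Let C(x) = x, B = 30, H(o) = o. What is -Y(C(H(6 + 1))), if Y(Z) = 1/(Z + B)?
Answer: -1/37 ≈ -0.027027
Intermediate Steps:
Y(Z) = 1/(30 + Z) (Y(Z) = 1/(Z + 30) = 1/(30 + Z))
-Y(C(H(6 + 1))) = -1/(30 + (6 + 1)) = -1/(30 + 7) = -1/37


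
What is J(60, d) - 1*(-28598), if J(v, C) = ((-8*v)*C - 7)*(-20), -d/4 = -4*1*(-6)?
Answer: -892862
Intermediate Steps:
d = -96 (d = -4*(-4*1)*(-6) = -(-16)*(-6) = -4*24 = -96)
J(v, C) = 140 + 160*C*v (J(v, C) = (-8*C*v - 7)*(-20) = (-7 - 8*C*v)*(-20) = 140 + 160*C*v)
J(60, d) - 1*(-28598) = (140 + 160*(-96)*60) - 1*(-28598) = (140 - 921600) + 28598 = -921460 + 28598 = -892862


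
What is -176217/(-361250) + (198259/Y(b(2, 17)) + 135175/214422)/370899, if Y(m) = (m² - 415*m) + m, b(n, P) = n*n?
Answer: 1148412447392459507/2355844999559805000 ≈ 0.48747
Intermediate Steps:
b(n, P) = n²
Y(m) = m² - 414*m
-176217/(-361250) + (198259/Y(b(2, 17)) + 135175/214422)/370899 = -176217/(-361250) + (198259/((2²*(-414 + 2²))) + 135175/214422)/370899 = -176217*(-1/361250) + (198259/((4*(-414 + 4))) + 135175*(1/214422))*(1/370899) = 176217/361250 + (198259/((4*(-410))) + 135175/214422)*(1/370899) = 176217/361250 + (198259/(-1640) + 135175/214422)*(1/370899) = 176217/361250 + (198259*(-1/1640) + 135175/214422)*(1/370899) = 176217/361250 + (-198259/1640 + 135175/214422)*(1/370899) = 176217/361250 - 21144702149/175826040*1/370899 = 176217/361250 - 21144702149/65213702409960 = 1148412447392459507/2355844999559805000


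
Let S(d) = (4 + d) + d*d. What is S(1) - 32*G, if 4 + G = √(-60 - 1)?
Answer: 134 - 32*I*√61 ≈ 134.0 - 249.93*I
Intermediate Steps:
G = -4 + I*√61 (G = -4 + √(-60 - 1) = -4 + √(-61) = -4 + I*√61 ≈ -4.0 + 7.8102*I)
S(d) = 4 + d + d² (S(d) = (4 + d) + d² = 4 + d + d²)
S(1) - 32*G = (4 + 1 + 1²) - 32*(-4 + I*√61) = (4 + 1 + 1) + (128 - 32*I*√61) = 6 + (128 - 32*I*√61) = 134 - 32*I*√61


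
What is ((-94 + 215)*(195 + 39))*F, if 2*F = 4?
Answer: 56628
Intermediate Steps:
F = 2 (F = (½)*4 = 2)
((-94 + 215)*(195 + 39))*F = ((-94 + 215)*(195 + 39))*2 = (121*234)*2 = 28314*2 = 56628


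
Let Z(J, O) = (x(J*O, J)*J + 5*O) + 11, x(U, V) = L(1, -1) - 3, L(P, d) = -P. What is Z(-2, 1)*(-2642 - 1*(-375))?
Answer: -54408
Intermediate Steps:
x(U, V) = -4 (x(U, V) = -1*1 - 3 = -1 - 3 = -4)
Z(J, O) = 11 - 4*J + 5*O (Z(J, O) = (-4*J + 5*O) + 11 = 11 - 4*J + 5*O)
Z(-2, 1)*(-2642 - 1*(-375)) = (11 - 4*(-2) + 5*1)*(-2642 - 1*(-375)) = (11 + 8 + 5)*(-2642 + 375) = 24*(-2267) = -54408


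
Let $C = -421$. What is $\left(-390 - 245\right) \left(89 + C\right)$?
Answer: $210820$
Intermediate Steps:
$\left(-390 - 245\right) \left(89 + C\right) = \left(-390 - 245\right) \left(89 - 421\right) = \left(-635\right) \left(-332\right) = 210820$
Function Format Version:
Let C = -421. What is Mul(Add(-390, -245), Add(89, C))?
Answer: 210820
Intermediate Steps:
Mul(Add(-390, -245), Add(89, C)) = Mul(Add(-390, -245), Add(89, -421)) = Mul(-635, -332) = 210820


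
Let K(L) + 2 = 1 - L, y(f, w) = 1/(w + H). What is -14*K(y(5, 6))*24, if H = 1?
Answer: 384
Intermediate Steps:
y(f, w) = 1/(1 + w) (y(f, w) = 1/(w + 1) = 1/(1 + w))
K(L) = -1 - L (K(L) = -2 + (1 - L) = -1 - L)
-14*K(y(5, 6))*24 = -14*(-1 - 1/(1 + 6))*24 = -14*(-1 - 1/7)*24 = -14*(-1 - 1*⅐)*24 = -14*(-1 - ⅐)*24 = -14*(-8/7)*24 = 16*24 = 384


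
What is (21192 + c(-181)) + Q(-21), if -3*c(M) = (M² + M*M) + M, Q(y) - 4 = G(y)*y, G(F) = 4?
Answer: -2005/3 ≈ -668.33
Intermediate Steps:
Q(y) = 4 + 4*y
c(M) = -2*M²/3 - M/3 (c(M) = -((M² + M*M) + M)/3 = -((M² + M²) + M)/3 = -(2*M² + M)/3 = -(M + 2*M²)/3 = -2*M²/3 - M/3)
(21192 + c(-181)) + Q(-21) = (21192 - ⅓*(-181)*(1 + 2*(-181))) + (4 + 4*(-21)) = (21192 - ⅓*(-181)*(1 - 362)) + (4 - 84) = (21192 - ⅓*(-181)*(-361)) - 80 = (21192 - 65341/3) - 80 = -1765/3 - 80 = -2005/3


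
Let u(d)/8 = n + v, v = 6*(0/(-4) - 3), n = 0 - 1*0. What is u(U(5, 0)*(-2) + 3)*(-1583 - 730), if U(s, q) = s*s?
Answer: 333072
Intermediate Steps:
U(s, q) = s²
n = 0 (n = 0 + 0 = 0)
v = -18 (v = 6*(0*(-¼) - 3) = 6*(0 - 3) = 6*(-3) = -18)
u(d) = -144 (u(d) = 8*(0 - 18) = 8*(-18) = -144)
u(U(5, 0)*(-2) + 3)*(-1583 - 730) = -144*(-1583 - 730) = -144*(-2313) = 333072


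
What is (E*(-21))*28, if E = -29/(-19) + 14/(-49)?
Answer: -13860/19 ≈ -729.47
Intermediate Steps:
E = 165/133 (E = -29*(-1/19) + 14*(-1/49) = 29/19 - 2/7 = 165/133 ≈ 1.2406)
(E*(-21))*28 = ((165/133)*(-21))*28 = -495/19*28 = -13860/19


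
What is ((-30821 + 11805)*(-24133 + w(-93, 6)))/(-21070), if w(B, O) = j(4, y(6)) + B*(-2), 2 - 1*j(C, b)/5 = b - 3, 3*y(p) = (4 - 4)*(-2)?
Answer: -227450376/10535 ≈ -21590.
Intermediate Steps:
y(p) = 0 (y(p) = ((4 - 4)*(-2))/3 = (0*(-2))/3 = (⅓)*0 = 0)
j(C, b) = 25 - 5*b (j(C, b) = 10 - 5*(b - 3) = 10 - 5*(-3 + b) = 10 + (15 - 5*b) = 25 - 5*b)
w(B, O) = 25 - 2*B (w(B, O) = (25 - 5*0) + B*(-2) = (25 + 0) - 2*B = 25 - 2*B)
((-30821 + 11805)*(-24133 + w(-93, 6)))/(-21070) = ((-30821 + 11805)*(-24133 + (25 - 2*(-93))))/(-21070) = -19016*(-24133 + (25 + 186))*(-1/21070) = -19016*(-24133 + 211)*(-1/21070) = -19016*(-23922)*(-1/21070) = 454900752*(-1/21070) = -227450376/10535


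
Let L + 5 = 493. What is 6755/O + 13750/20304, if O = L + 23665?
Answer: 78209545/81733752 ≈ 0.95688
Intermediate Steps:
L = 488 (L = -5 + 493 = 488)
O = 24153 (O = 488 + 23665 = 24153)
6755/O + 13750/20304 = 6755/24153 + 13750/20304 = 6755*(1/24153) + 13750*(1/20304) = 6755/24153 + 6875/10152 = 78209545/81733752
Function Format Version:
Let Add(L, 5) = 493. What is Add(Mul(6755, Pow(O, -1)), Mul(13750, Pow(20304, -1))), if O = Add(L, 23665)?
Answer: Rational(78209545, 81733752) ≈ 0.95688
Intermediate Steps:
L = 488 (L = Add(-5, 493) = 488)
O = 24153 (O = Add(488, 23665) = 24153)
Add(Mul(6755, Pow(O, -1)), Mul(13750, Pow(20304, -1))) = Add(Mul(6755, Pow(24153, -1)), Mul(13750, Pow(20304, -1))) = Add(Mul(6755, Rational(1, 24153)), Mul(13750, Rational(1, 20304))) = Add(Rational(6755, 24153), Rational(6875, 10152)) = Rational(78209545, 81733752)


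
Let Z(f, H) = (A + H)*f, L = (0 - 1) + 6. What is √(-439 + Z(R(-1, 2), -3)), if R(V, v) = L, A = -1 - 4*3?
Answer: I*√519 ≈ 22.782*I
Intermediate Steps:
L = 5 (L = -1 + 6 = 5)
A = -13 (A = -1 - 12 = -13)
R(V, v) = 5
Z(f, H) = f*(-13 + H) (Z(f, H) = (-13 + H)*f = f*(-13 + H))
√(-439 + Z(R(-1, 2), -3)) = √(-439 + 5*(-13 - 3)) = √(-439 + 5*(-16)) = √(-439 - 80) = √(-519) = I*√519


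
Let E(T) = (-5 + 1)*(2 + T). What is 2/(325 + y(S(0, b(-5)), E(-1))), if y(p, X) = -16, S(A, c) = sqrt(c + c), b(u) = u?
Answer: 2/309 ≈ 0.0064725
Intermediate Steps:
S(A, c) = sqrt(2)*sqrt(c) (S(A, c) = sqrt(2*c) = sqrt(2)*sqrt(c))
E(T) = -8 - 4*T (E(T) = -4*(2 + T) = -8 - 4*T)
2/(325 + y(S(0, b(-5)), E(-1))) = 2/(325 - 16) = 2/309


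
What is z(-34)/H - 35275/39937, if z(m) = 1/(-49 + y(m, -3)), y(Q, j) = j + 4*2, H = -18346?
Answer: -28474786663/32238104888 ≈ -0.88326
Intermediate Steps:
y(Q, j) = 8 + j (y(Q, j) = j + 8 = 8 + j)
z(m) = -1/44 (z(m) = 1/(-49 + (8 - 3)) = 1/(-49 + 5) = 1/(-44) = -1/44)
z(-34)/H - 35275/39937 = -1/44/(-18346) - 35275/39937 = -1/44*(-1/18346) - 35275*1/39937 = 1/807224 - 35275/39937 = -28474786663/32238104888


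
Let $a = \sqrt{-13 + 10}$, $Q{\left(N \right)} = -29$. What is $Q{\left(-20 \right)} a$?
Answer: $- 29 i \sqrt{3} \approx - 50.229 i$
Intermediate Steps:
$a = i \sqrt{3}$ ($a = \sqrt{-3} = i \sqrt{3} \approx 1.732 i$)
$Q{\left(-20 \right)} a = - 29 i \sqrt{3}$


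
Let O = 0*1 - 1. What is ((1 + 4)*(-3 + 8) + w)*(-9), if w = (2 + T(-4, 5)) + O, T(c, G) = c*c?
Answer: -378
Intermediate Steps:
O = -1 (O = 0 - 1 = -1)
T(c, G) = c**2
w = 17 (w = (2 + (-4)**2) - 1 = (2 + 16) - 1 = 18 - 1 = 17)
((1 + 4)*(-3 + 8) + w)*(-9) = ((1 + 4)*(-3 + 8) + 17)*(-9) = (5*5 + 17)*(-9) = (25 + 17)*(-9) = 42*(-9) = -378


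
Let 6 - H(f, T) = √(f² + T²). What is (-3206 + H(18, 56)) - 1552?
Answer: -4752 - 2*√865 ≈ -4810.8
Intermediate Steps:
H(f, T) = 6 - √(T² + f²) (H(f, T) = 6 - √(f² + T²) = 6 - √(T² + f²))
(-3206 + H(18, 56)) - 1552 = (-3206 + (6 - √(56² + 18²))) - 1552 = (-3206 + (6 - √(3136 + 324))) - 1552 = (-3206 + (6 - √3460)) - 1552 = (-3206 + (6 - 2*√865)) - 1552 = (-3200 - 2*√865) - 1552 = -4752 - 2*√865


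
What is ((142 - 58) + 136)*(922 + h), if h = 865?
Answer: 393140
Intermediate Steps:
((142 - 58) + 136)*(922 + h) = ((142 - 58) + 136)*(922 + 865) = (84 + 136)*1787 = 220*1787 = 393140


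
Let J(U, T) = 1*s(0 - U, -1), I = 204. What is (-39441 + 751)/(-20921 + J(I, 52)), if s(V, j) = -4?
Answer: 7738/4185 ≈ 1.8490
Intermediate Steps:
J(U, T) = -4 (J(U, T) = 1*(-4) = -4)
(-39441 + 751)/(-20921 + J(I, 52)) = (-39441 + 751)/(-20921 - 4) = -38690/(-20925) = -38690*(-1/20925) = 7738/4185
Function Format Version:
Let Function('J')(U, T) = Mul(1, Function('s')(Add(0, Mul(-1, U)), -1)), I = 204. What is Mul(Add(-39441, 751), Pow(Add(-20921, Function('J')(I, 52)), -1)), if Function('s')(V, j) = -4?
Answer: Rational(7738, 4185) ≈ 1.8490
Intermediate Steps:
Function('J')(U, T) = -4 (Function('J')(U, T) = Mul(1, -4) = -4)
Mul(Add(-39441, 751), Pow(Add(-20921, Function('J')(I, 52)), -1)) = Mul(Add(-39441, 751), Pow(Add(-20921, -4), -1)) = Mul(-38690, Pow(-20925, -1)) = Mul(-38690, Rational(-1, 20925)) = Rational(7738, 4185)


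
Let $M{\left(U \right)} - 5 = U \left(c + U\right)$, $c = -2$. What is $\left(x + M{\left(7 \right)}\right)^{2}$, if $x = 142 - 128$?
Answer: $2916$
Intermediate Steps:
$M{\left(U \right)} = 5 + U \left(-2 + U\right)$
$x = 14$
$\left(x + M{\left(7 \right)}\right)^{2} = \left(14 + \left(5 + 7^{2} - 14\right)\right)^{2} = \left(14 + \left(5 + 49 - 14\right)\right)^{2} = \left(14 + 40\right)^{2} = 54^{2} = 2916$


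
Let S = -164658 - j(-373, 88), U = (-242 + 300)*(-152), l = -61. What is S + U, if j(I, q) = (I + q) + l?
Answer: -173128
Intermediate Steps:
j(I, q) = -61 + I + q (j(I, q) = (I + q) - 61 = -61 + I + q)
U = -8816 (U = 58*(-152) = -8816)
S = -164312 (S = -164658 - (-61 - 373 + 88) = -164658 - 1*(-346) = -164658 + 346 = -164312)
S + U = -164312 - 8816 = -173128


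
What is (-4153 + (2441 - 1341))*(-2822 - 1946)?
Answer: 14556704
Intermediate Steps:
(-4153 + (2441 - 1341))*(-2822 - 1946) = (-4153 + 1100)*(-4768) = -3053*(-4768) = 14556704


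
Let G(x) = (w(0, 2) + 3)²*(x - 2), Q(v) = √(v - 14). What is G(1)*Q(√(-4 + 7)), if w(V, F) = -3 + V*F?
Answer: 0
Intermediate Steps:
w(V, F) = -3 + F*V
Q(v) = √(-14 + v)
G(x) = 0 (G(x) = ((-3 + 2*0) + 3)²*(x - 2) = ((-3 + 0) + 3)²*(-2 + x) = (-3 + 3)²*(-2 + x) = 0²*(-2 + x) = 0*(-2 + x) = 0)
G(1)*Q(√(-4 + 7)) = 0*√(-14 + √(-4 + 7)) = 0*√(-14 + √3) = 0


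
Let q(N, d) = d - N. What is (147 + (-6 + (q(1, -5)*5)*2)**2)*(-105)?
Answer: -472815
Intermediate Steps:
(147 + (-6 + (q(1, -5)*5)*2)**2)*(-105) = (147 + (-6 + ((-5 - 1*1)*5)*2)**2)*(-105) = (147 + (-6 + ((-5 - 1)*5)*2)**2)*(-105) = (147 + (-6 - 6*5*2)**2)*(-105) = (147 + (-6 - 30*2)**2)*(-105) = (147 + (-6 - 60)**2)*(-105) = (147 + (-66)**2)*(-105) = (147 + 4356)*(-105) = 4503*(-105) = -472815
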